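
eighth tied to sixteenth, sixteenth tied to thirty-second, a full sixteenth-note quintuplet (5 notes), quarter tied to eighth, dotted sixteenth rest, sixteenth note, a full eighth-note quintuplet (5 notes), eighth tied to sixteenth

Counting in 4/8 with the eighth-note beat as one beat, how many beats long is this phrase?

One eighth-note beat = 4 thirty-second notes.
Working in thirty-second notes: eighth tied to sixteenth (eighth + sixteenth) = 6; sixteenth tied to thirty-second (sixteenth + thirty-second) = 3; a full sixteenth-note quintuplet (5 notes) (five quintuplet sixteenths span one quarter) = 8; quarter tied to eighth (quarter + eighth) = 12; dotted sixteenth rest = 3; sixteenth note = 2; a full eighth-note quintuplet (5 notes) (five quintuplet eighths span one half) = 16; eighth tied to sixteenth (eighth + sixteenth) = 6.
Adding: 6 + 3 + 8 + 12 + 3 + 2 + 16 + 6 = 56.
56 ÷ 4 = 14 beats.

14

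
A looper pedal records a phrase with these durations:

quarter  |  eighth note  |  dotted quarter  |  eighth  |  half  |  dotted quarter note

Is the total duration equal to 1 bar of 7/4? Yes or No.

Yes

One bar of 7/4 = 14 eighth notes.
In eighth notes: quarter = 2; eighth note = 1; dotted quarter = 3; eighth = 1; half = 4; dotted quarter note = 3.
Sum: 2 + 1 + 3 + 1 + 4 + 3 = 14.
14 equals 14, so the answer is Yes.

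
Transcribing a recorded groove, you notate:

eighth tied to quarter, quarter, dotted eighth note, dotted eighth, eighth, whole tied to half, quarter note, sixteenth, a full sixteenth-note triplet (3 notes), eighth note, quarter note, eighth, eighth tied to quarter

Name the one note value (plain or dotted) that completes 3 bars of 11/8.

3 bars of 11/8 = 66 sixteenth notes.
Convert each value to sixteenth notes: eighth tied to quarter (eighth + quarter) = 6; quarter = 4; dotted eighth note = 3; dotted eighth = 3; eighth = 2; whole tied to half (whole + half) = 24; quarter note = 4; sixteenth = 1; a full sixteenth-note triplet (3 notes) (three triplet sixteenths span one eighth) = 2; eighth note = 2; quarter note = 4; eighth = 2; eighth tied to quarter (eighth + quarter) = 6.
Total: 6 + 4 + 3 + 3 + 2 + 24 + 4 + 1 + 2 + 2 + 4 + 2 + 6 = 63.
Remaining: 66 − 63 = 3 sixteenth notes, which is a dotted eighth note.

dotted eighth note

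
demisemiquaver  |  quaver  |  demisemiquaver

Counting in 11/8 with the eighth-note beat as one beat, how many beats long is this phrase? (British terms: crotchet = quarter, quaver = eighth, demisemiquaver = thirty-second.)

One eighth-note beat = 4 thirty-second notes.
Convert each value to thirty-second notes: demisemiquaver = 1; quaver = 4; demisemiquaver = 1.
Adding: 1 + 4 + 1 = 6.
6 ÷ 4 = 1.5 beats.

1.5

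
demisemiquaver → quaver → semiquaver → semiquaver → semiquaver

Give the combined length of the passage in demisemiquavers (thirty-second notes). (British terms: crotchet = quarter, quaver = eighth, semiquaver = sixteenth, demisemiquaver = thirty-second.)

11

In thirty-second notes: demisemiquaver = 1; quaver = 4; semiquaver = 2; semiquaver = 2; semiquaver = 2.
Altogether 1 + 4 + 2 + 2 + 2 = 11 thirty-second notes.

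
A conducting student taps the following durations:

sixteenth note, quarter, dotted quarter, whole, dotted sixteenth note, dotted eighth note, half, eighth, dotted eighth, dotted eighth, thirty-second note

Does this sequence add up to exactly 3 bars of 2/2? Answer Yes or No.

Yes

One bar of 2/2 = 32 thirty-second notes, so 3 bars = 96.
Working in thirty-second notes: sixteenth note = 2; quarter = 8; dotted quarter = 12; whole = 32; dotted sixteenth note = 3; dotted eighth note = 6; half = 16; eighth = 4; dotted eighth = 6; dotted eighth = 6; thirty-second note = 1.
Adding: 2 + 8 + 12 + 32 + 3 + 6 + 16 + 4 + 6 + 6 + 1 = 96.
96 equals 96, so the answer is Yes.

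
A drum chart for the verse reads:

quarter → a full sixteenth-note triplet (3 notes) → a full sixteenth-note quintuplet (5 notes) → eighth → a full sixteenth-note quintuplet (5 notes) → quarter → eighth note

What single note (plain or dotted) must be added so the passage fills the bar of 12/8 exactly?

The bar of 12/8 = 12 eighth notes.
Working in eighth notes: quarter = 2; a full sixteenth-note triplet (3 notes) (three triplet sixteenths span one eighth) = 1; a full sixteenth-note quintuplet (5 notes) (five quintuplet sixteenths span one quarter) = 2; eighth = 1; a full sixteenth-note quintuplet (5 notes) (five quintuplet sixteenths span one quarter) = 2; quarter = 2; eighth note = 1.
Adding: 2 + 1 + 2 + 1 + 2 + 2 + 1 = 11.
Remaining: 12 − 11 = 1 eighth note, which is a eighth note.

eighth note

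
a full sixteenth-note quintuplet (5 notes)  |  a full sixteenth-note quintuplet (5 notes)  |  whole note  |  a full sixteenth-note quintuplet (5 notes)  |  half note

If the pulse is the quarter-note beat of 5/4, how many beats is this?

9

One quarter-note beat = 2 eighth notes.
Express everything in eighth notes: a full sixteenth-note quintuplet (5 notes) (five quintuplet sixteenths span one quarter) = 2; a full sixteenth-note quintuplet (5 notes) (five quintuplet sixteenths span one quarter) = 2; whole note = 8; a full sixteenth-note quintuplet (5 notes) (five quintuplet sixteenths span one quarter) = 2; half note = 4.
Altogether 2 + 2 + 8 + 2 + 4 = 18.
18 ÷ 2 = 9 beats.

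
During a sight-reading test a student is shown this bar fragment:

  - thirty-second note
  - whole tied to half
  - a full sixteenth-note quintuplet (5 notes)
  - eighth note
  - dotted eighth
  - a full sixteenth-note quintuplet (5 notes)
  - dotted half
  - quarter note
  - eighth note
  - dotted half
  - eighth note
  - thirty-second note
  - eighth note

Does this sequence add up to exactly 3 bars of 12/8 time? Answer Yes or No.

Yes

One bar of 12/8 = 48 thirty-second notes, so 3 bars = 144.
Convert each value to thirty-second notes: thirty-second note = 1; whole tied to half (whole + half) = 48; a full sixteenth-note quintuplet (5 notes) (five quintuplet sixteenths span one quarter) = 8; eighth note = 4; dotted eighth = 6; a full sixteenth-note quintuplet (5 notes) (five quintuplet sixteenths span one quarter) = 8; dotted half = 24; quarter note = 8; eighth note = 4; dotted half = 24; eighth note = 4; thirty-second note = 1; eighth note = 4.
Total: 1 + 48 + 8 + 4 + 6 + 8 + 24 + 8 + 4 + 24 + 4 + 1 + 4 = 144.
144 equals 144, so the answer is Yes.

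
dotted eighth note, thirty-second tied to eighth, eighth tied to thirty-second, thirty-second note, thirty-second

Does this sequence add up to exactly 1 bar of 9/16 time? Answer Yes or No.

Yes

One bar of 9/16 = 18 thirty-second notes.
Express everything in thirty-second notes: dotted eighth note = 6; thirty-second tied to eighth (thirty-second + eighth) = 5; eighth tied to thirty-second (eighth + thirty-second) = 5; thirty-second note = 1; thirty-second = 1.
Total: 6 + 5 + 5 + 1 + 1 = 18.
18 equals 18, so the answer is Yes.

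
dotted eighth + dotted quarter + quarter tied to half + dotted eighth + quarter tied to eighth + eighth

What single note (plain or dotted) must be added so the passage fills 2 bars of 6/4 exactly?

whole note

2 bars of 6/4 = 48 sixteenth notes.
Convert each value to sixteenth notes: dotted eighth = 3; dotted quarter = 6; quarter tied to half (quarter + half) = 12; dotted eighth = 3; quarter tied to eighth (quarter + eighth) = 6; eighth = 2.
Total: 3 + 6 + 12 + 3 + 6 + 2 = 32.
Remaining: 48 − 32 = 16 sixteenth notes, which is a whole note.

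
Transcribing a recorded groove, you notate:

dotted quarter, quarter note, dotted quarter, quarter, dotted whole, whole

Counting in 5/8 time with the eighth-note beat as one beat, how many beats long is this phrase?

One eighth-note beat = 2 sixteenth notes.
Working in sixteenth notes: dotted quarter = 6; quarter note = 4; dotted quarter = 6; quarter = 4; dotted whole = 24; whole = 16.
Altogether 6 + 4 + 6 + 4 + 24 + 16 = 60.
60 ÷ 2 = 30 beats.

30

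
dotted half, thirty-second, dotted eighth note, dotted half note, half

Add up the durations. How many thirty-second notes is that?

Each duration in thirty-second notes: dotted half = 24; thirty-second = 1; dotted eighth note = 6; dotted half note = 24; half = 16.
Altogether 24 + 1 + 6 + 24 + 16 = 71 thirty-second notes.

71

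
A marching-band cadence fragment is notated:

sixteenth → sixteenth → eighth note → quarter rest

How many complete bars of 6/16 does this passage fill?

1

One bar of 6/16 = 6 sixteenth notes.
Working in sixteenth notes: sixteenth = 1; sixteenth = 1; eighth note = 2; quarter rest = 4.
Sum: 1 + 1 + 2 + 4 = 8.
8 ÷ 6 = 1 complete bar with 2 left over.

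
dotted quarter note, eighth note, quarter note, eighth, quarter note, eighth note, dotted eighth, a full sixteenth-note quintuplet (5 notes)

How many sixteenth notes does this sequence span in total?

Each duration in sixteenth notes: dotted quarter note = 6; eighth note = 2; quarter note = 4; eighth = 2; quarter note = 4; eighth note = 2; dotted eighth = 3; a full sixteenth-note quintuplet (5 notes) (five quintuplet sixteenths span one quarter) = 4.
Total: 6 + 2 + 4 + 2 + 4 + 2 + 3 + 4 = 27 sixteenth notes.

27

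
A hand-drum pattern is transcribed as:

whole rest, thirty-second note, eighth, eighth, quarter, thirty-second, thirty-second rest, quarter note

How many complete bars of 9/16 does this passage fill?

3

One bar of 9/16 = 18 thirty-second notes.
Express everything in thirty-second notes: whole rest = 32; thirty-second note = 1; eighth = 4; eighth = 4; quarter = 8; thirty-second = 1; thirty-second rest = 1; quarter note = 8.
Adding: 32 + 1 + 4 + 4 + 8 + 1 + 1 + 8 = 59.
59 ÷ 18 = 3 complete bars with 5 left over.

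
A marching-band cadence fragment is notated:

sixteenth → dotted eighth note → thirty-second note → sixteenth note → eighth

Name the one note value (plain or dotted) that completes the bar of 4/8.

thirty-second note

The bar of 4/8 = 16 thirty-second notes.
Convert each value to thirty-second notes: sixteenth = 2; dotted eighth note = 6; thirty-second note = 1; sixteenth note = 2; eighth = 4.
Adding: 2 + 6 + 1 + 2 + 4 = 15.
Remaining: 16 − 15 = 1 thirty-second note, which is a thirty-second note.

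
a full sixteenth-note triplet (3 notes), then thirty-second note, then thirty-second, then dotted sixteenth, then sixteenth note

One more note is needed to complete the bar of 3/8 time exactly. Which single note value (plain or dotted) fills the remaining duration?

The bar of 3/8 = 12 thirty-second notes.
In thirty-second notes: a full sixteenth-note triplet (3 notes) (three triplet sixteenths span one eighth) = 4; thirty-second note = 1; thirty-second = 1; dotted sixteenth = 3; sixteenth note = 2.
Sum: 4 + 1 + 1 + 3 + 2 = 11.
Remaining: 12 − 11 = 1 thirty-second note, which is a thirty-second note.

thirty-second note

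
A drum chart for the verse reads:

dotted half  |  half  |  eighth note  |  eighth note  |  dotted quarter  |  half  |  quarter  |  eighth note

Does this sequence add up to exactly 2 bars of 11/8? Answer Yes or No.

Yes

One bar of 11/8 = 11 eighth notes, so 2 bars = 22.
In eighth notes: dotted half = 6; half = 4; eighth note = 1; eighth note = 1; dotted quarter = 3; half = 4; quarter = 2; eighth note = 1.
Altogether 6 + 4 + 1 + 1 + 3 + 4 + 2 + 1 = 22.
22 equals 22, so the answer is Yes.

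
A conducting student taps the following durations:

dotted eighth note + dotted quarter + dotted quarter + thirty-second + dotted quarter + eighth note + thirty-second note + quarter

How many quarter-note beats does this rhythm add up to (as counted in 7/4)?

One quarter-note beat = 8 thirty-second notes.
Express everything in thirty-second notes: dotted eighth note = 6; dotted quarter = 12; dotted quarter = 12; thirty-second = 1; dotted quarter = 12; eighth note = 4; thirty-second note = 1; quarter = 8.
Sum: 6 + 12 + 12 + 1 + 12 + 4 + 1 + 8 = 56.
56 ÷ 8 = 7 beats.

7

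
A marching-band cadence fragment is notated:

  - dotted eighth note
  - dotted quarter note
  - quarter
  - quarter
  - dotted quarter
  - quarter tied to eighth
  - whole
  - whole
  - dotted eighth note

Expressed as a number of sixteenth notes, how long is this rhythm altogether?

In sixteenth notes: dotted eighth note = 3; dotted quarter note = 6; quarter = 4; quarter = 4; dotted quarter = 6; quarter tied to eighth (quarter + eighth) = 6; whole = 16; whole = 16; dotted eighth note = 3.
Altogether 3 + 6 + 4 + 4 + 6 + 6 + 16 + 16 + 3 = 64 sixteenth notes.

64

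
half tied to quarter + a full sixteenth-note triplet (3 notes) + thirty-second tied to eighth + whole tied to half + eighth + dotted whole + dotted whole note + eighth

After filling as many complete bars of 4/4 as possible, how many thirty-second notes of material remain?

One bar of 4/4 = 32 thirty-second notes.
Express everything in thirty-second notes: half tied to quarter (half + quarter) = 24; a full sixteenth-note triplet (3 notes) (three triplet sixteenths span one eighth) = 4; thirty-second tied to eighth (thirty-second + eighth) = 5; whole tied to half (whole + half) = 48; eighth = 4; dotted whole = 48; dotted whole note = 48; eighth = 4.
Altogether 24 + 4 + 5 + 48 + 4 + 48 + 48 + 4 = 185.
185 ÷ 32 = 5 complete bars with 25 thirty-second notes remaining.

25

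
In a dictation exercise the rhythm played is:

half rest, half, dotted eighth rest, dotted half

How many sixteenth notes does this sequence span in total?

31

In sixteenth notes: half rest = 8; half = 8; dotted eighth rest = 3; dotted half = 12.
Total: 8 + 8 + 3 + 12 = 31 sixteenth notes.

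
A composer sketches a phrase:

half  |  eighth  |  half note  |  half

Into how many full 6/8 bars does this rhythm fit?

One bar of 6/8 = 6 eighth notes.
Each duration in eighth notes: half = 4; eighth = 1; half note = 4; half = 4.
Sum: 4 + 1 + 4 + 4 = 13.
13 ÷ 6 = 2 complete bars with 1 left over.

2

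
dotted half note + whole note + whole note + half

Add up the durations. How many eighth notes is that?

26

Convert each value to eighth notes: dotted half note = 6; whole note = 8; whole note = 8; half = 4.
Altogether 6 + 8 + 8 + 4 = 26 eighth notes.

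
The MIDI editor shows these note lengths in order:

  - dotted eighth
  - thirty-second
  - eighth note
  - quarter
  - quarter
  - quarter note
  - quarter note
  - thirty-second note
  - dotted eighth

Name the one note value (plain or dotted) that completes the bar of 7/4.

dotted eighth note

The bar of 7/4 = 56 thirty-second notes.
Express everything in thirty-second notes: dotted eighth = 6; thirty-second = 1; eighth note = 4; quarter = 8; quarter = 8; quarter note = 8; quarter note = 8; thirty-second note = 1; dotted eighth = 6.
Total: 6 + 1 + 4 + 8 + 8 + 8 + 8 + 1 + 6 = 50.
Remaining: 56 − 50 = 6 thirty-second notes, which is a dotted eighth note.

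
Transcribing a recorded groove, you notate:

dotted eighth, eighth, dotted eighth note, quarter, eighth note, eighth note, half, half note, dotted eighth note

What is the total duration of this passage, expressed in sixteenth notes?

35

Each duration in sixteenth notes: dotted eighth = 3; eighth = 2; dotted eighth note = 3; quarter = 4; eighth note = 2; eighth note = 2; half = 8; half note = 8; dotted eighth note = 3.
Adding: 3 + 2 + 3 + 4 + 2 + 2 + 8 + 8 + 3 = 35 sixteenth notes.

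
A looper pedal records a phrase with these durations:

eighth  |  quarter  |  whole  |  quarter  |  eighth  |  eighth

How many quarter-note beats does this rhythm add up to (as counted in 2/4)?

One quarter-note beat = 2 eighth notes.
Express everything in eighth notes: eighth = 1; quarter = 2; whole = 8; quarter = 2; eighth = 1; eighth = 1.
Altogether 1 + 2 + 8 + 2 + 1 + 1 = 15.
15 ÷ 2 = 7.5 beats.

7.5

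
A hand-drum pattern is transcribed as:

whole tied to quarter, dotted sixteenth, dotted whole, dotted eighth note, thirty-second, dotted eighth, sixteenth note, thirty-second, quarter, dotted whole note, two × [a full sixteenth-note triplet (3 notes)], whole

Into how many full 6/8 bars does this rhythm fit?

8

One bar of 6/8 = 24 thirty-second notes.
Working in thirty-second notes: whole tied to quarter (whole + quarter) = 40; dotted sixteenth = 3; dotted whole = 48; dotted eighth note = 6; thirty-second = 1; dotted eighth = 6; sixteenth note = 2; thirty-second = 1; quarter = 8; dotted whole note = 48; a full sixteenth-note triplet (3 notes) (three triplet sixteenths span one eighth) = 4; a full sixteenth-note triplet (3 notes) (three triplet sixteenths span one eighth) = 4; whole = 32.
Total: 40 + 3 + 48 + 6 + 1 + 6 + 2 + 1 + 8 + 48 + 4 + 4 + 32 = 203.
203 ÷ 24 = 8 complete bars with 11 left over.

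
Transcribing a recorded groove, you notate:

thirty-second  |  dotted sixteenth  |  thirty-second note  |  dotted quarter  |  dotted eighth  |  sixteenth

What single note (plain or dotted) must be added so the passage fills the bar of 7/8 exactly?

dotted sixteenth note

The bar of 7/8 = 28 thirty-second notes.
In thirty-second notes: thirty-second = 1; dotted sixteenth = 3; thirty-second note = 1; dotted quarter = 12; dotted eighth = 6; sixteenth = 2.
Adding: 1 + 3 + 1 + 12 + 6 + 2 = 25.
Remaining: 28 − 25 = 3 thirty-second notes, which is a dotted sixteenth note.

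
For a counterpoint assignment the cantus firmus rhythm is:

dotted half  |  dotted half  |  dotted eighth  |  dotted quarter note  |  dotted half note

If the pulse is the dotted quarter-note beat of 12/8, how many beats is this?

One dotted quarter-note beat = 6 sixteenth notes.
Express everything in sixteenth notes: dotted half = 12; dotted half = 12; dotted eighth = 3; dotted quarter note = 6; dotted half note = 12.
Sum: 12 + 12 + 3 + 6 + 12 = 45.
45 ÷ 6 = 7.5 beats.

7.5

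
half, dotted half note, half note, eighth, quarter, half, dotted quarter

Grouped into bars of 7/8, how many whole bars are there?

One bar of 7/8 = 7 eighth notes.
Working in eighth notes: half = 4; dotted half note = 6; half note = 4; eighth = 1; quarter = 2; half = 4; dotted quarter = 3.
Altogether 4 + 6 + 4 + 1 + 2 + 4 + 3 = 24.
24 ÷ 7 = 3 complete bars with 3 left over.

3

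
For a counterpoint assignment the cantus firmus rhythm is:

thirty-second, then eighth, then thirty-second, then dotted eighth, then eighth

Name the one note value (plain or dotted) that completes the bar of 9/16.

sixteenth note

The bar of 9/16 = 18 thirty-second notes.
Working in thirty-second notes: thirty-second = 1; eighth = 4; thirty-second = 1; dotted eighth = 6; eighth = 4.
Sum: 1 + 4 + 1 + 6 + 4 = 16.
Remaining: 18 − 16 = 2 thirty-second notes, which is a sixteenth note.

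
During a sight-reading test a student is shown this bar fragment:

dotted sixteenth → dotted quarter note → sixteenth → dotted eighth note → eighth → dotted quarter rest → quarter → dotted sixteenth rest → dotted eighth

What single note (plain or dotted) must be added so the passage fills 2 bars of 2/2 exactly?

2 bars of 2/2 = 64 thirty-second notes.
Express everything in thirty-second notes: dotted sixteenth = 3; dotted quarter note = 12; sixteenth = 2; dotted eighth note = 6; eighth = 4; dotted quarter rest = 12; quarter = 8; dotted sixteenth rest = 3; dotted eighth = 6.
Sum: 3 + 12 + 2 + 6 + 4 + 12 + 8 + 3 + 6 = 56.
Remaining: 64 − 56 = 8 thirty-second notes, which is a quarter note.

quarter note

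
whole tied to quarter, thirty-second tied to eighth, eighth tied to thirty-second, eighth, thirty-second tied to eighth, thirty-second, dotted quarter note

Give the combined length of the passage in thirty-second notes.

72

In thirty-second notes: whole tied to quarter (whole + quarter) = 40; thirty-second tied to eighth (thirty-second + eighth) = 5; eighth tied to thirty-second (eighth + thirty-second) = 5; eighth = 4; thirty-second tied to eighth (thirty-second + eighth) = 5; thirty-second = 1; dotted quarter note = 12.
Total: 40 + 5 + 5 + 4 + 5 + 1 + 12 = 72 thirty-second notes.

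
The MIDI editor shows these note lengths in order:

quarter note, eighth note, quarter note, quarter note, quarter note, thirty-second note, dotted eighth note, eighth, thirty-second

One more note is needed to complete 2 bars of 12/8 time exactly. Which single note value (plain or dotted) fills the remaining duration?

dotted whole note

2 bars of 12/8 = 96 thirty-second notes.
Each duration in thirty-second notes: quarter note = 8; eighth note = 4; quarter note = 8; quarter note = 8; quarter note = 8; thirty-second note = 1; dotted eighth note = 6; eighth = 4; thirty-second = 1.
Total: 8 + 4 + 8 + 8 + 8 + 1 + 6 + 4 + 1 = 48.
Remaining: 96 − 48 = 48 thirty-second notes, which is a dotted whole note.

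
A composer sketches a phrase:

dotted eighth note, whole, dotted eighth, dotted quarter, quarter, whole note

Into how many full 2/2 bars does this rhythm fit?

3

One bar of 2/2 = 16 sixteenth notes.
Convert each value to sixteenth notes: dotted eighth note = 3; whole = 16; dotted eighth = 3; dotted quarter = 6; quarter = 4; whole note = 16.
Total: 3 + 16 + 3 + 6 + 4 + 16 = 48.
48 ÷ 16 = 3 complete bars with 0 left over.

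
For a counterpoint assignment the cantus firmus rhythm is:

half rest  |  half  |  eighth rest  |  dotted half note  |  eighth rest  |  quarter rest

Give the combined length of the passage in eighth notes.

18

Each duration in eighth notes: half rest = 4; half = 4; eighth rest = 1; dotted half note = 6; eighth rest = 1; quarter rest = 2.
Altogether 4 + 4 + 1 + 6 + 1 + 2 = 18 eighth notes.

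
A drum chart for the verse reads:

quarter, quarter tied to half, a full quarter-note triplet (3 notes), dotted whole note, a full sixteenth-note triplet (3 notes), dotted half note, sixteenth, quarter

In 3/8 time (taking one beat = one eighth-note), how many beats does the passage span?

33.5

One eighth-note beat = 2 sixteenth notes.
Each duration in sixteenth notes: quarter = 4; quarter tied to half (quarter + half) = 12; a full quarter-note triplet (3 notes) (three triplet quarters span one half) = 8; dotted whole note = 24; a full sixteenth-note triplet (3 notes) (three triplet sixteenths span one eighth) = 2; dotted half note = 12; sixteenth = 1; quarter = 4.
Total: 4 + 12 + 8 + 24 + 2 + 12 + 1 + 4 = 67.
67 ÷ 2 = 33.5 beats.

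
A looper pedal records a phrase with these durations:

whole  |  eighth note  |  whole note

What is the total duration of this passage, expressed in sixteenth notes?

Working in sixteenth notes: whole = 16; eighth note = 2; whole note = 16.
Altogether 16 + 2 + 16 = 34 sixteenth notes.

34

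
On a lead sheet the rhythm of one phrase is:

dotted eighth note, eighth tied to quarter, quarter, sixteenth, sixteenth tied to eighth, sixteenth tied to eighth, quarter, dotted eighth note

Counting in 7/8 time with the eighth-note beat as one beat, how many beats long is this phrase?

13.5

One eighth-note beat = 2 sixteenth notes.
In sixteenth notes: dotted eighth note = 3; eighth tied to quarter (eighth + quarter) = 6; quarter = 4; sixteenth = 1; sixteenth tied to eighth (sixteenth + eighth) = 3; sixteenth tied to eighth (sixteenth + eighth) = 3; quarter = 4; dotted eighth note = 3.
Adding: 3 + 6 + 4 + 1 + 3 + 3 + 4 + 3 = 27.
27 ÷ 2 = 13.5 beats.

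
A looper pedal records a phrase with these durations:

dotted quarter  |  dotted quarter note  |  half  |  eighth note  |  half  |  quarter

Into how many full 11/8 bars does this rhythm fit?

1

One bar of 11/8 = 11 eighth notes.
Express everything in eighth notes: dotted quarter = 3; dotted quarter note = 3; half = 4; eighth note = 1; half = 4; quarter = 2.
Adding: 3 + 3 + 4 + 1 + 4 + 2 = 17.
17 ÷ 11 = 1 complete bar with 6 left over.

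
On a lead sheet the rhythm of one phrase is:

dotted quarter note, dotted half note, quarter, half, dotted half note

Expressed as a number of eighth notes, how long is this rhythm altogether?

21

In eighth notes: dotted quarter note = 3; dotted half note = 6; quarter = 2; half = 4; dotted half note = 6.
Adding: 3 + 6 + 2 + 4 + 6 = 21 eighth notes.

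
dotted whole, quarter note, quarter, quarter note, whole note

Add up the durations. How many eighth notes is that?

26

Express everything in eighth notes: dotted whole = 12; quarter note = 2; quarter = 2; quarter note = 2; whole note = 8.
Total: 12 + 2 + 2 + 2 + 8 = 26 eighth notes.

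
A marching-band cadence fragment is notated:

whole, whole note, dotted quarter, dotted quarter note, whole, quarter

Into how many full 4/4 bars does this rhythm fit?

4

One bar of 4/4 = 8 eighth notes.
In eighth notes: whole = 8; whole note = 8; dotted quarter = 3; dotted quarter note = 3; whole = 8; quarter = 2.
Sum: 8 + 8 + 3 + 3 + 8 + 2 = 32.
32 ÷ 8 = 4 complete bars with 0 left over.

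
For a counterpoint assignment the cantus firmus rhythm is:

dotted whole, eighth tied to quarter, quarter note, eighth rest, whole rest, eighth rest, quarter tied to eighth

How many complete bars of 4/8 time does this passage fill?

One bar of 4/8 = 4 eighth notes.
Each duration in eighth notes: dotted whole = 12; eighth tied to quarter (eighth + quarter) = 3; quarter note = 2; eighth rest = 1; whole rest = 8; eighth rest = 1; quarter tied to eighth (quarter + eighth) = 3.
Adding: 12 + 3 + 2 + 1 + 8 + 1 + 3 = 30.
30 ÷ 4 = 7 complete bars with 2 left over.

7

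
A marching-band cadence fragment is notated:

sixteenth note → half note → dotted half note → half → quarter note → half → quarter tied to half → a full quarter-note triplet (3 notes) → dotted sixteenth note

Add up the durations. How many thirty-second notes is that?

125

Each duration in thirty-second notes: sixteenth note = 2; half note = 16; dotted half note = 24; half = 16; quarter note = 8; half = 16; quarter tied to half (quarter + half) = 24; a full quarter-note triplet (3 notes) (three triplet quarters span one half) = 16; dotted sixteenth note = 3.
Adding: 2 + 16 + 24 + 16 + 8 + 16 + 24 + 16 + 3 = 125 thirty-second notes.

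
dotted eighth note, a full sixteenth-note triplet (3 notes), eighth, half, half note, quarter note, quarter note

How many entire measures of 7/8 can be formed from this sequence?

One bar of 7/8 = 14 sixteenth notes.
Working in sixteenth notes: dotted eighth note = 3; a full sixteenth-note triplet (3 notes) (three triplet sixteenths span one eighth) = 2; eighth = 2; half = 8; half note = 8; quarter note = 4; quarter note = 4.
Adding: 3 + 2 + 2 + 8 + 8 + 4 + 4 = 31.
31 ÷ 14 = 2 complete bars with 3 left over.

2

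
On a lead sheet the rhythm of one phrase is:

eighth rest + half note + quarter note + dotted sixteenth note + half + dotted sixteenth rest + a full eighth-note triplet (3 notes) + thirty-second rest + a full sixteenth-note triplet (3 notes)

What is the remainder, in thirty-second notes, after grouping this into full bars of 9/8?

27

One bar of 9/8 = 36 thirty-second notes.
Working in thirty-second notes: eighth rest = 4; half note = 16; quarter note = 8; dotted sixteenth note = 3; half = 16; dotted sixteenth rest = 3; a full eighth-note triplet (3 notes) (three triplet eighths span one quarter) = 8; thirty-second rest = 1; a full sixteenth-note triplet (3 notes) (three triplet sixteenths span one eighth) = 4.
Sum: 4 + 16 + 8 + 3 + 16 + 3 + 8 + 1 + 4 = 63.
63 ÷ 36 = 1 complete bar with 27 thirty-second notes remaining.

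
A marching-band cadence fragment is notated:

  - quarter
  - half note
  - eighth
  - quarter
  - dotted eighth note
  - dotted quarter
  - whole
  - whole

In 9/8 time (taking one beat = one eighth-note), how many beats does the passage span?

One eighth-note beat = 2 sixteenth notes.
Express everything in sixteenth notes: quarter = 4; half note = 8; eighth = 2; quarter = 4; dotted eighth note = 3; dotted quarter = 6; whole = 16; whole = 16.
Total: 4 + 8 + 2 + 4 + 3 + 6 + 16 + 16 = 59.
59 ÷ 2 = 29.5 beats.

29.5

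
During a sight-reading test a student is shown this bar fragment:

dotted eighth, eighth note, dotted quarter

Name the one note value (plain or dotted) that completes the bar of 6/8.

sixteenth note

The bar of 6/8 = 12 sixteenth notes.
Working in sixteenth notes: dotted eighth = 3; eighth note = 2; dotted quarter = 6.
Adding: 3 + 2 + 6 = 11.
Remaining: 12 − 11 = 1 sixteenth note, which is a sixteenth note.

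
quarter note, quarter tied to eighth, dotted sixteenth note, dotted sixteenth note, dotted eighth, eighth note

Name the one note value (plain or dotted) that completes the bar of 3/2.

The bar of 3/2 = 48 thirty-second notes.
Each duration in thirty-second notes: quarter note = 8; quarter tied to eighth (quarter + eighth) = 12; dotted sixteenth note = 3; dotted sixteenth note = 3; dotted eighth = 6; eighth note = 4.
Altogether 8 + 12 + 3 + 3 + 6 + 4 = 36.
Remaining: 48 − 36 = 12 thirty-second notes, which is a dotted quarter note.

dotted quarter note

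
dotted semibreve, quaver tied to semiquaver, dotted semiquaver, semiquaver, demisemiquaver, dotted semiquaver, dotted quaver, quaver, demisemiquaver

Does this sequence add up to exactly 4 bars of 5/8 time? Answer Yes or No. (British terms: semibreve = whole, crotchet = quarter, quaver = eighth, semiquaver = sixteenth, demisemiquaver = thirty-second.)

No

One bar of 5/8 = 20 thirty-second notes, so 4 bars = 80.
In thirty-second notes: dotted semibreve = 48; quaver tied to semiquaver (quaver + semiquaver) = 6; dotted semiquaver = 3; semiquaver = 2; demisemiquaver = 1; dotted semiquaver = 3; dotted quaver = 6; quaver = 4; demisemiquaver = 1.
Adding: 48 + 6 + 3 + 2 + 1 + 3 + 6 + 4 + 1 = 74.
74 falls short of 80, so the answer is No.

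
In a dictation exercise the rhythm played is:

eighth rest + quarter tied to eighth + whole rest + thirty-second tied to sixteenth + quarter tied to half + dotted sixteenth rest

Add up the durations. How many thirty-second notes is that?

In thirty-second notes: eighth rest = 4; quarter tied to eighth (quarter + eighth) = 12; whole rest = 32; thirty-second tied to sixteenth (thirty-second + sixteenth) = 3; quarter tied to half (quarter + half) = 24; dotted sixteenth rest = 3.
Altogether 4 + 12 + 32 + 3 + 24 + 3 = 78 thirty-second notes.

78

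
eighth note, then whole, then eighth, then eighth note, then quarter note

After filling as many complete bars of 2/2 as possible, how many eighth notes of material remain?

5

One bar of 2/2 = 8 eighth notes.
Convert each value to eighth notes: eighth note = 1; whole = 8; eighth = 1; eighth note = 1; quarter note = 2.
Altogether 1 + 8 + 1 + 1 + 2 = 13.
13 ÷ 8 = 1 complete bar with 5 eighth notes remaining.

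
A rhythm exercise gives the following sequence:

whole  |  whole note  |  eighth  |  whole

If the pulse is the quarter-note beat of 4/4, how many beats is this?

One quarter-note beat = 2 eighth notes.
Each duration in eighth notes: whole = 8; whole note = 8; eighth = 1; whole = 8.
Adding: 8 + 8 + 1 + 8 = 25.
25 ÷ 2 = 12.5 beats.

12.5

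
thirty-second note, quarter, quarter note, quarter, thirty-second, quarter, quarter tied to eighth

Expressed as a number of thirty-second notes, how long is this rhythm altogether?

46

In thirty-second notes: thirty-second note = 1; quarter = 8; quarter note = 8; quarter = 8; thirty-second = 1; quarter = 8; quarter tied to eighth (quarter + eighth) = 12.
Adding: 1 + 8 + 8 + 8 + 1 + 8 + 12 = 46 thirty-second notes.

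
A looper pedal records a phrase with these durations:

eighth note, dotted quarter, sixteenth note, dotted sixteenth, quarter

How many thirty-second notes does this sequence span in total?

29

Convert each value to thirty-second notes: eighth note = 4; dotted quarter = 12; sixteenth note = 2; dotted sixteenth = 3; quarter = 8.
Total: 4 + 12 + 2 + 3 + 8 = 29 thirty-second notes.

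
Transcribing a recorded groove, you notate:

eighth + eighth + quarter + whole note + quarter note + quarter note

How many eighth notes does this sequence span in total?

Convert each value to eighth notes: eighth = 1; eighth = 1; quarter = 2; whole note = 8; quarter note = 2; quarter note = 2.
Adding: 1 + 1 + 2 + 8 + 2 + 2 = 16 eighth notes.

16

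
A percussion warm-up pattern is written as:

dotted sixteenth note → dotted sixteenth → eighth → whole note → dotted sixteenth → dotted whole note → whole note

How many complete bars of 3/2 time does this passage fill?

One bar of 3/2 = 48 thirty-second notes.
Working in thirty-second notes: dotted sixteenth note = 3; dotted sixteenth = 3; eighth = 4; whole note = 32; dotted sixteenth = 3; dotted whole note = 48; whole note = 32.
Sum: 3 + 3 + 4 + 32 + 3 + 48 + 32 = 125.
125 ÷ 48 = 2 complete bars with 29 left over.

2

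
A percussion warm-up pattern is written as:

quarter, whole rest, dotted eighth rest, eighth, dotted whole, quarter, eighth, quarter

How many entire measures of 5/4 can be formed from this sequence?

One bar of 5/4 = 20 sixteenth notes.
Each duration in sixteenth notes: quarter = 4; whole rest = 16; dotted eighth rest = 3; eighth = 2; dotted whole = 24; quarter = 4; eighth = 2; quarter = 4.
Total: 4 + 16 + 3 + 2 + 24 + 4 + 2 + 4 = 59.
59 ÷ 20 = 2 complete bars with 19 left over.

2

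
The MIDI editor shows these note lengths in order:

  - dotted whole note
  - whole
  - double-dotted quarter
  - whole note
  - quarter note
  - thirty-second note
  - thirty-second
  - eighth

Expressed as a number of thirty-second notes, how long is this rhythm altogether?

Each duration in thirty-second notes: dotted whole note = 48; whole = 32; double-dotted quarter = 14; whole note = 32; quarter note = 8; thirty-second note = 1; thirty-second = 1; eighth = 4.
Adding: 48 + 32 + 14 + 32 + 8 + 1 + 1 + 4 = 140 thirty-second notes.

140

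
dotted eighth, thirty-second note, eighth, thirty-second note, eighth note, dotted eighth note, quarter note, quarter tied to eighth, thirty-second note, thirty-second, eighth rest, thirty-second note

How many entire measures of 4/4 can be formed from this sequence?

One bar of 4/4 = 32 thirty-second notes.
Each duration in thirty-second notes: dotted eighth = 6; thirty-second note = 1; eighth = 4; thirty-second note = 1; eighth note = 4; dotted eighth note = 6; quarter note = 8; quarter tied to eighth (quarter + eighth) = 12; thirty-second note = 1; thirty-second = 1; eighth rest = 4; thirty-second note = 1.
Altogether 6 + 1 + 4 + 1 + 4 + 6 + 8 + 12 + 1 + 1 + 4 + 1 = 49.
49 ÷ 32 = 1 complete bar with 17 left over.

1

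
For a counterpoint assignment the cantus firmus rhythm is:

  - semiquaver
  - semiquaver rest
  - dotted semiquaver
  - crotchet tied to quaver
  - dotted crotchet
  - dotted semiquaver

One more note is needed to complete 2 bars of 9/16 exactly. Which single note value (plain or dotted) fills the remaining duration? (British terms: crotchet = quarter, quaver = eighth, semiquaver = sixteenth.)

2 bars of 9/16 = 36 thirty-second notes.
Convert each value to thirty-second notes: semiquaver = 2; semiquaver rest = 2; dotted semiquaver = 3; crotchet tied to quaver (crotchet + quaver) = 12; dotted crotchet = 12; dotted semiquaver = 3.
Adding: 2 + 2 + 3 + 12 + 12 + 3 = 34.
Remaining: 36 − 34 = 2 thirty-second notes, which is a sixteenth note.

sixteenth note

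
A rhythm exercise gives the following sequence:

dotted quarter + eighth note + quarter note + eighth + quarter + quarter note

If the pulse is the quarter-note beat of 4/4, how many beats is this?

One quarter-note beat = 2 eighth notes.
Express everything in eighth notes: dotted quarter = 3; eighth note = 1; quarter note = 2; eighth = 1; quarter = 2; quarter note = 2.
Sum: 3 + 1 + 2 + 1 + 2 + 2 = 11.
11 ÷ 2 = 5.5 beats.

5.5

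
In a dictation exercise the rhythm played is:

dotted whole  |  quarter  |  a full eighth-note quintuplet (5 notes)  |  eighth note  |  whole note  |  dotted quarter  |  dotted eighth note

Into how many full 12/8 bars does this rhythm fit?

2

One bar of 12/8 = 24 sixteenth notes.
In sixteenth notes: dotted whole = 24; quarter = 4; a full eighth-note quintuplet (5 notes) (five quintuplet eighths span one half) = 8; eighth note = 2; whole note = 16; dotted quarter = 6; dotted eighth note = 3.
Altogether 24 + 4 + 8 + 2 + 16 + 6 + 3 = 63.
63 ÷ 24 = 2 complete bars with 15 left over.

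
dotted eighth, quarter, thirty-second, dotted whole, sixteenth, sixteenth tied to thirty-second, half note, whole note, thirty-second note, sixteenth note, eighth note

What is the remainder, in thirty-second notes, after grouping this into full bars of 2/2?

27

One bar of 2/2 = 32 thirty-second notes.
Working in thirty-second notes: dotted eighth = 6; quarter = 8; thirty-second = 1; dotted whole = 48; sixteenth = 2; sixteenth tied to thirty-second (sixteenth + thirty-second) = 3; half note = 16; whole note = 32; thirty-second note = 1; sixteenth note = 2; eighth note = 4.
Altogether 6 + 8 + 1 + 48 + 2 + 3 + 16 + 32 + 1 + 2 + 4 = 123.
123 ÷ 32 = 3 complete bars with 27 thirty-second notes remaining.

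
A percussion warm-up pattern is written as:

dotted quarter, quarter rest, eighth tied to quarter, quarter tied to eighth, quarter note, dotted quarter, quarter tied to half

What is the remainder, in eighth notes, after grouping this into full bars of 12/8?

10

One bar of 12/8 = 12 eighth notes.
In eighth notes: dotted quarter = 3; quarter rest = 2; eighth tied to quarter (eighth + quarter) = 3; quarter tied to eighth (quarter + eighth) = 3; quarter note = 2; dotted quarter = 3; quarter tied to half (quarter + half) = 6.
Altogether 3 + 2 + 3 + 3 + 2 + 3 + 6 = 22.
22 ÷ 12 = 1 complete bar with 10 eighth notes remaining.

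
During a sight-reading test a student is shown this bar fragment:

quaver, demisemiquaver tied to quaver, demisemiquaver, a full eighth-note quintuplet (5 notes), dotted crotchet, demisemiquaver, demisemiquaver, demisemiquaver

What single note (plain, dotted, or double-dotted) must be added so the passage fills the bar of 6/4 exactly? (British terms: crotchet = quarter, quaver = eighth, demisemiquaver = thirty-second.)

The bar of 6/4 = 48 thirty-second notes.
Working in thirty-second notes: quaver = 4; demisemiquaver tied to quaver (demisemiquaver + quaver) = 5; demisemiquaver = 1; a full eighth-note quintuplet (5 notes) (five quintuplet eighths span one half) = 16; dotted crotchet = 12; demisemiquaver = 1; demisemiquaver = 1; demisemiquaver = 1.
Adding: 4 + 5 + 1 + 16 + 12 + 1 + 1 + 1 = 41.
Remaining: 48 − 41 = 7 thirty-second notes, which is a double-dotted eighth note.

double-dotted eighth note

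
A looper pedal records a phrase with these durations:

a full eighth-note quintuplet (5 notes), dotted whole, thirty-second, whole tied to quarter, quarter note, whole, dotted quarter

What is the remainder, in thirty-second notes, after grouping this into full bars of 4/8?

One bar of 4/8 = 16 thirty-second notes.
In thirty-second notes: a full eighth-note quintuplet (5 notes) (five quintuplet eighths span one half) = 16; dotted whole = 48; thirty-second = 1; whole tied to quarter (whole + quarter) = 40; quarter note = 8; whole = 32; dotted quarter = 12.
Altogether 16 + 48 + 1 + 40 + 8 + 32 + 12 = 157.
157 ÷ 16 = 9 complete bars with 13 thirty-second notes remaining.

13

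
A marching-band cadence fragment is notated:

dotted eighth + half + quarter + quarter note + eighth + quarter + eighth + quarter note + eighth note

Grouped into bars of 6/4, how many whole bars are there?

One bar of 6/4 = 24 sixteenth notes.
Express everything in sixteenth notes: dotted eighth = 3; half = 8; quarter = 4; quarter note = 4; eighth = 2; quarter = 4; eighth = 2; quarter note = 4; eighth note = 2.
Adding: 3 + 8 + 4 + 4 + 2 + 4 + 2 + 4 + 2 = 33.
33 ÷ 24 = 1 complete bar with 9 left over.

1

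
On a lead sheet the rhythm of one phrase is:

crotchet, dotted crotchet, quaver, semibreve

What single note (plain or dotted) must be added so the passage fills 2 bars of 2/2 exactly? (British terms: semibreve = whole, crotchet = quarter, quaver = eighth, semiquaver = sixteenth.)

quarter note

2 bars of 2/2 = 16 eighth notes.
Express everything in eighth notes: crotchet = 2; dotted crotchet = 3; quaver = 1; semibreve = 8.
Sum: 2 + 3 + 1 + 8 = 14.
Remaining: 16 − 14 = 2 eighth notes, which is a quarter note.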